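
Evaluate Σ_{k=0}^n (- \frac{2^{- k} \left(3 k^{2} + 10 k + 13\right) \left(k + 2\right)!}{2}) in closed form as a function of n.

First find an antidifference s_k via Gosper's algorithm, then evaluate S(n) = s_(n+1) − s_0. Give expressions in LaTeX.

Ratio r(k) = (k + 3)*(10*k + 3*(k + 1)**2 + 23)/(2*(3*k**2 + 10*k + 13)).
A = k/2 + 3/2, B = 1, C = k**2 + 10*k/3 + 13/3.
Set up (k/2 + 3/2)·f(k+1) − (1)·f(k) − (k**2 + 10*k/3 + 13/3) = 0.
d = 1 from the (1,0,2) case.
Solve for f: f(k) = 2*(3*k + 4)/3 (degree 1 ≤ 1).
Get s_k = R·t_k = -(3*k + 4)*factorial(k + 2)/2**k with R(k) = B(k−1)f(k)/C(k) = 2*(3*k + 4)/(3*k**2 + 10*k + 13).
Verify: -(3*k**2 + 10*k + 13)*factorial(k + 2)/(2*2**k) matches t_k.
Telescope: S(n) = s_(n+1) − s_(0) = -2**(-n - 1)*(3*n + 7)*factorial(n + 3) − (-8) = 8 - 3*n*factorial(n + 3)/(2*2**n) - 7*factorial(n + 3)/(2*2**n).

S(n) = 8 - \frac{3 \cdot 2^{- n} n \left(n + 3\right)!}{2} - \frac{7 \cdot 2^{- n} \left(n + 3\right)!}{2}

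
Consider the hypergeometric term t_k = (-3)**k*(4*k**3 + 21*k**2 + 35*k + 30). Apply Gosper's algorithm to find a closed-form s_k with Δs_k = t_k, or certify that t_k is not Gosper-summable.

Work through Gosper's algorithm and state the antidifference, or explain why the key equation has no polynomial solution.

s_k = (-3)**k*(-k**3 - 3*k**2 - 2*k - 3)

Step 1: r(k) = 3*(-4*k**3 - 33*k**2 - 89*k - 90)/(4*k**3 + 21*k**2 + 35*k + 30).
Gosper form: A/B · C(k+1)/C(k) with A=-3, B=1, C=k**3 + 21*k**2/4 + 35*k/4 + 15/2.
Key eq: (-3)·f(k+1) = (1)·f(k) + (k**3 + 21*k**2/4 + 35*k/4 + 15/2).
Bound: deg f ≤ 3.
A polynomial solution: f(k) = -(k**3 + 3*k**2 + 2*k + 3)/4.
So s_k = (B(k−1)f/C)·t_k = (-(k**3 + 3*k**2 + 2*k + 3)/(4*k**3 + 21*k**2 + 35*k + 30))·t_k = (-3)**k*(-k**3 - 3*k**2 - 2*k - 3).
s_(k+1) − s_k = (-3)**k*(4*k**3 + 21*k**2 + 35*k + 30) = t_k.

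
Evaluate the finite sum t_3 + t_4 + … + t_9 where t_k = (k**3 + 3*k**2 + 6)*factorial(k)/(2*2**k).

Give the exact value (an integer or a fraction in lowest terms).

Σ = 1658439/4

The ratio is (k + 1)*((k + 1)**3 + 3*(k + 1)**2 + 6)/(2*(k**3 + 3*k**2 + 6)).
Gosper form: A/B · C(k+1)/C(k) with A=k/2 + 1/2, B=1, C=k**3 + 3*k**2 + 6.
f must satisfy (k/2 + 1/2)·f(k+1) − (1)·f(k) = k**3 + 3*k**2 + 6.
Degrees (1,0,3) ⇒ d ≤ 2.
Solving with deg f ≤ 2: f(k) = 2*(k - 1)*(k + 3).
Certificate R = B(k−1)f/C = 2*(k - 1)*(k + 3)/(k**3 + 3*k**2 + 6) gives s_k = (k - 1)*(k + 3)*factorial(k)/2**k.
Δs = (k**3 + 3*k**2 + 6)*factorial(k)/(2*2**k), as required.
Evaluate s at k=10 and k=3: 1658475/4 and 9; difference 1658439/4.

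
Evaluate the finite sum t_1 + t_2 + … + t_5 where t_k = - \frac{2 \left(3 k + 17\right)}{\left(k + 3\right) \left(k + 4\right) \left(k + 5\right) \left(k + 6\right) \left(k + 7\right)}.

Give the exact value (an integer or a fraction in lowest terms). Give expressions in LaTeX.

Ratio r(k) = (k + 3)*(3*k + 20)/((k + 8)*(3*k + 17)).
So A=k + 3 and B=k + 8, with C=k + 17/3.
Set up (k + 3)·f(k+1) − (k + 7)·f(k) − (k + 17/3) = 0.
Degrees (1,1,1) ⇒ d ≤ 4.
A polynomial solution: f(k) = k*(k + 5)*(k**2 + 13*k + 54)/216.
Then R = B(k−1)f/C = k*(k + 5)*(k + 7)*(k**2 + 13*k + 54)/(72*(3*k + 17)), so s_k = R(k)·t_k = k*(-k**2 - 13*k - 54)/(36*(k**3 + 13*k**2 + 54*k + 72)).
Check: Δs_k = 2*(-3*k - 17)/(k**5 + 25*k**4 + 245*k**3 + 1175*k**2 + 2754*k + 2520). ✓
Sum = s_(6) − s_(1); s_(6) = -7/270, s_(1) = -17/1260 ⇒ -47/3780.

Σ = -47/3780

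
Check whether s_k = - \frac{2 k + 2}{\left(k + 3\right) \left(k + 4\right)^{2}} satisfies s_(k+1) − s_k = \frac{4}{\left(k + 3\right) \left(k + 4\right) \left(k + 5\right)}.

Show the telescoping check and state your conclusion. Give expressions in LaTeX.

s_(k+1) = 2*(-k - 2)/((k + 4)*(k + 5)**2)
s_(k+1) − s_k = 2*(2*k**2 + 9*k + 1)/(k**5 + 21*k**4 + 175*k**3 + 723*k**2 + 1480*k + 1200)
(s_(k+1) − s_k) − t_k = 6*(-3*k - 13)/(k**5 + 21*k**4 + 175*k**3 + 723*k**2 + 1480*k + 1200)

Invalid: residual \frac{6 \left(- 3 k - 13\right)}{k^{5} + 21 k^{4} + 175 k^{3} + 723 k^{2} + 1480 k + 1200} ≠ 0.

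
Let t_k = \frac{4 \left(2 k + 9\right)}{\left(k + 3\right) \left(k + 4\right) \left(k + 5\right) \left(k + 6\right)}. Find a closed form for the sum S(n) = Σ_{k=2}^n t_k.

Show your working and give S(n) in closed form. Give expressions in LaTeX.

S(n) = \frac{4 \left(n^{2} + 10 n - 11\right)}{35 \left(n^{2} + 10 n + 24\right)}

Compute t_(k+1)/t_k: get (k + 3)*(2*k + 11)/((k + 7)*(2*k + 9)).
Normal form (A,B,C) = (k + 3, k + 7, k + 9/2).
Solve (k + 3)·f(k+1) − (k + 6)·f(k) = k + 9/2.
Degrees (1,1,1) ⇒ d ≤ 3.
Match coefficients ⇒ f(k) = k*(k + 4)*(k + 8)/30.
Certificate R = B(k−1)f/C = k*(k + 4)*(k + 6)*(k + 8)/(15*(2*k + 9)) gives s_k = 4*k*(k + 8)/(15*(k**2 + 8*k + 15)).
Check: Δs_k = 4*(2*k + 9)/(k**4 + 18*k**3 + 119*k**2 + 342*k + 360). ✓
Σ_(k=2)^n t_k = s_(n+1) − s_(2) = (4*(n**2 + 10*n + 9)/(15*(n**2 + 10*n + 24))) − (16/105), i.e. 4*(n**2 + 10*n - 11)/(35*(n**2 + 10*n + 24)).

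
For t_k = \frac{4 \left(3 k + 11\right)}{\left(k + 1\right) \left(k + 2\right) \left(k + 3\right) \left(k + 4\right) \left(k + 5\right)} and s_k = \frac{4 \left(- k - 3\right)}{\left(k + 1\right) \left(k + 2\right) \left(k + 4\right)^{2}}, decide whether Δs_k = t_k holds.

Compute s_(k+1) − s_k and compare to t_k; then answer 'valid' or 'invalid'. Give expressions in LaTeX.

Invalid: residual \frac{4 \left(- 4 k^{2} - 31 k - 59\right)}{k^{7} + 24 k^{6} + 240 k^{5} + 1290 k^{4} + 3999 k^{3} + 7086 k^{2} + 6560 k + 2400} ≠ 0.

s_(k+1) = 4*(-k - 4)/((k + 2)*(k + 3)*(k + 5)**2)
s_(k+1) − s_k = 4*(-(k + 1)*(k + 4)**3 + (k + 3)**2*(k + 5)**2)/((k + 1)*(k + 2)*(k + 3)*(k + 4)**2*(k + 5)**2)
(s_(k+1) − s_k) − t_k = 4*(-4*k**2 - 31*k - 59)/(k**7 + 24*k**6 + 240*k**5 + 1290*k**4 + 3999*k**3 + 7086*k**2 + 6560*k + 2400)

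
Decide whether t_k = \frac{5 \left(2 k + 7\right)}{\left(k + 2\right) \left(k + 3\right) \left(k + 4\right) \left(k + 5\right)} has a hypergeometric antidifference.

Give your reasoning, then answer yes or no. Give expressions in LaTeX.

Yes. s_k = \frac{5 k \left(k + 6\right)}{8 \left(k^{2} + 6 k + 8\right)}.

r(k) = (k + 2)*(2*k + 9)/((k + 6)*(2*k + 7)) after simplifying.
Gosper form: A/B · C(k+1)/C(k) with A=k + 2, B=k + 6, C=k + 7/2.
f must satisfy (k + 2)·f(k+1) − (k + 5)·f(k) = k + 7/2.
Bound: deg f ≤ 3.
Match coefficients ⇒ f(k) = k*(k + 3)*(k + 6)/16.
Get s_k = R·t_k = 5*k*(k + 6)/(8*(k**2 + 6*k + 8)) with R(k) = B(k−1)f(k)/C(k) = k*(k + 3)*(k + 5)*(k + 6)/(8*(2*k + 7)).
Δs = 5*(2*k + 7)/(k**4 + 14*k**3 + 71*k**2 + 154*k + 120), as required.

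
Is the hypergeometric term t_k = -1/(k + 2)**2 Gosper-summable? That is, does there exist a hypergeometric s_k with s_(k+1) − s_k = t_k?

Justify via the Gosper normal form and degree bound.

No; the coefficient equations for f are inconsistent.

The ratio is (k + 2)**2/(k + 3)**2.
Factor: A=k**2 + 4*k + 4; B=k**2 + 6*k + 9; C=1.
Need (k**2 + 4*k + 4)·f(k+1) − (k**2 + 4*k + 4)·f(k) = 1.
From deg A=2, deg B=2, deg C=0: d=0.
Generic f = c0 gives residual -1; -1 = 0 cannot hold, so t_k is not Gosper-summable.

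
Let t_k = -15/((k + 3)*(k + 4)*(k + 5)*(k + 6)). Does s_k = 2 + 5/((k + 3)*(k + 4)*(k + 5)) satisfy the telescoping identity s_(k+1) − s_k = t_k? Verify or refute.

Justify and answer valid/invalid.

s_(k+1) = 2 + 5/((k + 4)*(k + 5)*(k + 6))
s_(k+1) − s_k = -15/((k + 3)*(k + 4)*(k + 5)*(k + 6))
(s_(k+1) − s_k) − t_k = 0

valid; difference matches t_k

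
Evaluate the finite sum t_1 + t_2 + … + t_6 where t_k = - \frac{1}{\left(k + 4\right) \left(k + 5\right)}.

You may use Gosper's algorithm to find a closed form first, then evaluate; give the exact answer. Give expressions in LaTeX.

The ratio is (k + 4)/(k + 6).
So A=k + 4 and B=k + 6, with C=1.
Need (k + 4)·f(k+1) − (k + 5)·f(k) = 1.
d = 1 from the (1,1,0) case.
Solve for f: f(k) = k/4 (degree 1 ≤ 1).
Then R = B(k−1)f/C = k*(k + 5)/4, so s_k = R(k)·t_k = -k/(4*k + 16).
s_(k+1) − s_k = -1/(k**2 + 9*k + 20) = t_k.
Sum = s_(7) − s_(1); s_(7) = -7/44, s_(1) = -1/20 ⇒ -6/55.

Σ = -6/55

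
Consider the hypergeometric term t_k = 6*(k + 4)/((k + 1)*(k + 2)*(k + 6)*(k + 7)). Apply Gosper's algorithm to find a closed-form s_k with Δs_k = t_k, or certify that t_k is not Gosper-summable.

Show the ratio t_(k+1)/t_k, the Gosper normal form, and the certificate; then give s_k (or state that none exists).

t_(k+1)/t_k = (k + 1)*(k + 5)*(k + 6)/((k + 3)*(k + 4)*(k + 8)).
A = k + 1, B = k + 8, C = k**4 + 16*k**3 + 95*k**2 + 248*k + 240.
Set up (k + 1)·f(k+1) − (k + 7)·f(k) − (k**4 + 16*k**3 + 95*k**2 + 248*k + 240) = 0.
Bound: deg f ≤ 6.
Match coefficients ⇒ f(k) = k*(k + 2)*(k + 3)*(k + 4)*(k + 5)*(k + 7)/12.
R(k) = B(k−1)·f(k)/C(k) = k*(k + 2)*(k + 7)**2/(12*(k + 4)); s_k = R·t_k = k*(k + 7)/(2*(k**2 + 7*k + 6)).
s_(k+1) − s_k = 6*(k + 4)/(k**4 + 16*k**3 + 83*k**2 + 152*k + 84) = t_k.

s_k = k*(k + 7)/(2*(k**2 + 7*k + 6))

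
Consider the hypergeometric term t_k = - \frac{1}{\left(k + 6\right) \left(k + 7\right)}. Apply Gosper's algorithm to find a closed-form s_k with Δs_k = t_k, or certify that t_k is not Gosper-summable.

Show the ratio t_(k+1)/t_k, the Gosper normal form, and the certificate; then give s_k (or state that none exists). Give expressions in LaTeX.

Ratio r(k) = (k + 6)/(k + 8).
Normal form (A,B,C) = (k + 6, k + 8, 1).
f must satisfy (k + 6)·f(k+1) − (k + 7)·f(k) = 1.
Degrees (1,1,0) ⇒ d ≤ 1.
Solve for f: f(k) = k/6 (degree 1 ≤ 1).
Get s_k = R·t_k = -k/(6*k + 36) with R(k) = B(k−1)f(k)/C(k) = k*(k + 7)/6.
Verify: -1/(k**2 + 13*k + 42) matches t_k.

s_k = - \frac{k}{6 k + 36}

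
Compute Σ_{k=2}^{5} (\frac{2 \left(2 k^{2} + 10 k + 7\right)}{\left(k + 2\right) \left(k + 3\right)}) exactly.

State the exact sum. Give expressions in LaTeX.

The ratio is (k + 2)*(10*k + 2*(k + 1)**2 + 17)/((k + 4)*(2*k**2 + 10*k + 7)).
Factor: A=k + 2; B=k + 4; C=k**2 + 5*k + 7/2.
Set up (k + 2)·f(k+1) − (k + 3)·f(k) − (k**2 + 5*k + 7/2) = 0.
deg f ≤ 2 (via 1,1,2).
Coefficient equations give f(k) = k*(4*k + 3)/4.
Certificate R = B(k−1)f/C = k*(k + 3)*(4*k + 3)/(2*(2*k**2 + 10*k + 7)) gives s_k = k*(4*k + 3)/(k + 2).
Verify: 2*(2*k**2 + 10*k + 7)/(k**2 + 5*k + 6) matches t_k.
Evaluate s at k=6 and k=2: 81/4 and 11/2; difference 59/4.

Σ = 59/4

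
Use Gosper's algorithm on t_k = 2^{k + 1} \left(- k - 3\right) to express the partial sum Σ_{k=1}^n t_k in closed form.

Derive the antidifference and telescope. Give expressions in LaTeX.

S(n) = - 4 \cdot 2^{n} n - 8 \cdot 2^{n} + 8

t_(k+1)/t_k = 2*(k + 4)/(k + 3).
Take A(k)=2, B(k)=1, C(k)=k + 3.
Key eq: (2)·f(k+1) = (1)·f(k) + (k + 3).
Degrees (0,0,1) ⇒ d ≤ 1.
Solving with deg f ≤ 1: f(k) = k + 1.
R(k) = B(k−1)·f(k)/C(k) = (k + 1)/(k + 3); s_k = R·t_k = 2**(k + 1)*(-k - 1).
Verify: 2**(k + 1)*(-k - 3) matches t_k.
Telescope: S(n) = s_(n+1) − s_(1) = 2**(n + 2)*(-n - 2) − (-8) = -4*2**n*n - 8*2**n + 8.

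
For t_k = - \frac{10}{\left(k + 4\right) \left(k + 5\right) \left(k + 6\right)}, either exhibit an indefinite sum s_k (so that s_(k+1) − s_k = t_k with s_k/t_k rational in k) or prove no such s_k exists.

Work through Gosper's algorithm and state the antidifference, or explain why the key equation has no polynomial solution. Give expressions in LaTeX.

Step 1: r(k) = (k + 4)/(k + 7).
Take A(k)=k + 4, B(k)=k + 7, C(k)=1.
Set up (k + 4)·f(k+1) − (k + 6)·f(k) − (1) = 0.
d = 2 from the (1,1,0) case.
Coefficient equations give f(k) = k*(k + 9)/40.
Certificate R = B(k−1)f/C = k*(k + 6)*(k + 9)/40 gives s_k = k*(-k - 9)/(4*(k + 4)*(k + 5)).
s_(k+1) − s_k = -10/(k**3 + 15*k**2 + 74*k + 120) = t_k.

s_k = \frac{k \left(- k - 9\right)}{4 \left(k + 4\right) \left(k + 5\right)}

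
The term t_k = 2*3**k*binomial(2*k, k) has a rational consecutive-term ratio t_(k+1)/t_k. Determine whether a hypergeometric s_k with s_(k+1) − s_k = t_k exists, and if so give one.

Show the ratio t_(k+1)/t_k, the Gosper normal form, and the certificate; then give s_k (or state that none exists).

r(k) = 6*(2*k + 1)/(k + 1) after simplifying.
A = 12*k + 6, B = k + 1, C = 1.
Need (12*k + 6)·f(k+1) − (k)·f(k) = 1.
From deg A=1, deg B=1, deg C=0: d=-1.
deg f ≤ -1 is impossible — no certificate.

no hypergeometric antidifference exists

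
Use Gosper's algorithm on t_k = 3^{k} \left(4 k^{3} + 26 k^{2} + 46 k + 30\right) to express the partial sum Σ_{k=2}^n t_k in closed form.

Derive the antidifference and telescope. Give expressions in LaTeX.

The ratio is 3*(2*k**3 + 19*k**2 + 55*k + 53)/(2*k**3 + 13*k**2 + 23*k + 15).
Gosper form: A/B · C(k+1)/C(k) with A=3, B=1, C=k**3 + 13*k**2/2 + 23*k/2 + 15/2.
f must satisfy (3)·f(k+1) − (1)·f(k) = k**3 + 13*k**2/2 + 23*k/2 + 15/2.
Bound: deg f ≤ 3.
Coefficient equations give f(k) = (2*k**3 + 4*k**2 + 2*k + 3)/4.
R(k) = B(k−1)·f(k)/C(k) = (2*k**3 + 4*k**2 + 2*k + 3)/(2*(2*k**3 + 13*k**2 + 23*k + 15)); s_k = R·t_k = 3**k*(2*k**3 + 4*k**2 + 2*k + 3).
Verify: 3**k*(4*k**3 + 26*k**2 + 46*k + 30) matches t_k.
Evaluate: s_(n+1) = 3**(n + 1)*(2*n**3 + 10*n**2 + 16*n + 11); subtract s_(2) = 351 ⇒ S(n) = 6*3**n*n**3 + 30*3**n*n**2 + 48*3**n*n + 33*3**n - 351.

S(n) = 6 \cdot 3^{n} n^{3} + 30 \cdot 3^{n} n^{2} + 48 \cdot 3^{n} n + 33 \cdot 3^{n} - 351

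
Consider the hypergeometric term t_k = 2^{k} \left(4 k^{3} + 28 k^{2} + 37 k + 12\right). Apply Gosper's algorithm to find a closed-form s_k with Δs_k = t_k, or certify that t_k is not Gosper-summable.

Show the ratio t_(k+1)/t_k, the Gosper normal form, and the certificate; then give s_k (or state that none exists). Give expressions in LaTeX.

s_k = 2^{k} \left(4 k^{3} + 4 k^{2} - 3 k + 2\right)

Ratio r(k) = 2*(4*k**3 + 40*k**2 + 105*k + 81)/(4*k**3 + 28*k**2 + 37*k + 12).
So A=2 and B=1, with C=k**3 + 7*k**2 + 37*k/4 + 3.
f must satisfy (2)·f(k+1) − (1)·f(k) = k**3 + 7*k**2 + 37*k/4 + 3.
Bound: deg f ≤ 3.
A polynomial solution: f(k) = (4*k**3 + 4*k**2 - 3*k + 2)/4.
Get s_k = R·t_k = 2**k*(4*k**3 + 4*k**2 - 3*k + 2) with R(k) = B(k−1)f(k)/C(k) = (4*k**3 + 4*k**2 - 3*k + 2)/((2*k + 1)*(2*k**2 + 13*k + 12)).
Check: Δs_k = 2**k*(4*k**3 + 28*k**2 + 37*k + 12). ✓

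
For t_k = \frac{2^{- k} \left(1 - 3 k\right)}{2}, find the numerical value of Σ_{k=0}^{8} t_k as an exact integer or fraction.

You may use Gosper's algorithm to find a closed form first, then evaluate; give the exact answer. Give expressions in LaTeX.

Σ = -995/512

The ratio is (3*k + 2)/(2*(3*k - 1)).
So A=1/2 and B=1, with C=k - 1/3.
Solve (1/2)·f(k+1) − (1)·f(k) = k - 1/3.
d = 1 from the (0,0,1) case.
Solve for f: f(k) = -2*(3*k + 2)/3 (degree 1 ≤ 1).
R(k) = B(k−1)·f(k)/C(k) = -2*(3*k + 2)/(3*k - 1); s_k = R·t_k = (3*k + 2)/2**k.
Δs = (1 - 3*k)/(2*2**k), as required.
Sum = s_(9) − s_(0); s_(9) = 29/512, s_(0) = 2 ⇒ -995/512.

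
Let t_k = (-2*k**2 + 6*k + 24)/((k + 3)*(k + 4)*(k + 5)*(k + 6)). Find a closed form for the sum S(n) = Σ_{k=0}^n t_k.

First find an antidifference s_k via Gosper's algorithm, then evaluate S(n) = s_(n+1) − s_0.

S(n) = (n**3 + 75*n**2 + 314*n + 240)/(30*(n**3 + 15*n**2 + 74*n + 120))

The ratio is (k + 3)*(3*k - (k + 1)**2 + 15)/((k + 7)*(-k**2 + 3*k + 12)).
Normal form (A,B,C) = (k + 3, k + 7, k**2 - 3*k - 12).
Key eq: (k + 3)·f(k+1) = (k + 6)·f(k) + (k**2 - 3*k - 12).
deg f ≤ 3 (via 1,1,2).
Solve for f: f(k) = -k*(k**2 + 72*k + 167)/60 (degree 3 ≤ 3).
So s_k = (B(k−1)f/C)·t_k = (-k*(k + 6)*(k**2 + 72*k + 167)/(60*(k**2 - 3*k - 12)))·t_k = k*(k**2 + 72*k + 167)/(30*(k + 3)*(k + 4)*(k + 5)).
Check: Δs_k = 2*(-k**2 + 3*k + 12)/(k**4 + 18*k**3 + 119*k**2 + 342*k + 360). ✓
Telescope: S(n) = s_(n+1) − s_(0) = (n**3 + 75*n**2 + 314*n + 240)/(30*(n**3 + 15*n**2 + 74*n + 120)) − (0) = (n**3 + 75*n**2 + 314*n + 240)/(30*(n**3 + 15*n**2 + 74*n + 120)).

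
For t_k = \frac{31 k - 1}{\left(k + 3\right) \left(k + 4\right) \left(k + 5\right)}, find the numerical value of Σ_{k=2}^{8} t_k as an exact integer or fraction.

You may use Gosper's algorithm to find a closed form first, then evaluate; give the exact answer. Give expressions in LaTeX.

Ratio r(k) = (k + 3)*(31*k + 30)/((k + 6)*(31*k - 1)).
A = k + 3, B = k + 6, C = k - 1/31.
f must satisfy (k + 3)·f(k+1) − (k + 5)·f(k) = k - 1/31.
From deg A=1, deg B=1, deg C=1: d=2.
Solving with deg f ≤ 2: f(k) = k*(23*k - 25)/186.
So s_k = (B(k−1)f/C)·t_k = (k*(k + 5)*(23*k - 25)/(6*(31*k - 1)))·t_k = k*(23*k - 25)/(6*(k + 3)*(k + 4)).
Verify: (31*k - 1)/(k**3 + 12*k**2 + 47*k + 60) matches t_k.
Telescoping: Σ = s_(9) − s_(2) = 7/4 − (7/30) = 91/60.

Σ = 91/60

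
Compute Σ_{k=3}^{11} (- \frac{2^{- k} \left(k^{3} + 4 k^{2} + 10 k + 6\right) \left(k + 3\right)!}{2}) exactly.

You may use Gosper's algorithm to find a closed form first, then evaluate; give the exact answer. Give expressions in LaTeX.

Σ = -92584365075/2

Ratio r(k) = (k**4 + 11*k**3 + 49*k**2 + 105*k + 84)/(2*(k**3 + 4*k**2 + 10*k + 6)).
So A=k/2 + 2 and B=1, with C=k**3 + 4*k**2 + 10*k + 6.
Solve (k/2 + 2)·f(k+1) − (1)·f(k) = k**3 + 4*k**2 + 10*k + 6.
Bound: deg f ≤ 2.
Coefficient equations give f(k) = 2*(k**2 + 1).
Get s_k = R·t_k = -(k**2 + 1)*factorial(k + 3)/2**k with R(k) = B(k−1)f(k)/C(k) = 2*(k**2 + 1)/(k**3 + 4*k**2 + 10*k + 6).
Verify: -(k**3 + 4*k**2 + 10*k + 6)*factorial(k + 3)/(2*2**k) matches t_k.
Sum = s_(12) − s_(3); s_(12) = -92584366875/2, s_(3) = -900 ⇒ -92584365075/2.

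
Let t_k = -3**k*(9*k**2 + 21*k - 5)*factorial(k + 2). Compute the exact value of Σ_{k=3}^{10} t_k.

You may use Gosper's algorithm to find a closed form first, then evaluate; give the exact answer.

Σ = -31989843556054200

Compute t_(k+1)/t_k: get 3*(9*k**3 + 66*k**2 + 142*k + 75)/(9*k**2 + 21*k - 5).
Factor: A=3*k + 9; B=1; C=k**2 + 7*k/3 - 5/9.
Key eq: (3*k + 9)·f(k+1) = (1)·f(k) + (k**2 + 7*k/3 - 5/9).
Bound: deg f ≤ 1.
A polynomial solution: f(k) = (3*k - 4)/9.
So s_k = (B(k−1)f/C)·t_k = ((3*k - 4)/(9*k**2 + 21*k - 5))·t_k = -3**k*(3*k - 4)*factorial(k + 2).
s_(k+1) − s_k = -3**k*(9*k**2 + 21*k - 5)*factorial(k + 2) = t_k.
Σ_(k=3)^(10) t_k = s_(11) − s_(3) = -31989843556070400 − (-16200) = -31989843556054200.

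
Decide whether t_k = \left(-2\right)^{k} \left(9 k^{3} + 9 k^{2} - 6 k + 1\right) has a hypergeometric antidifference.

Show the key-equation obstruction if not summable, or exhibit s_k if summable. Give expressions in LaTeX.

Yes. s_k = \left(-2\right)^{k} \left(- 3 k^{3} + 3 k^{2} + 4 k - 3\right).

r(k) = 2*(-9*k**3 - 36*k**2 - 39*k - 13)/(9*k**3 + 9*k**2 - 6*k + 1) after simplifying.
So A=-2 and B=1, with C=k**3 + k**2 - 2*k/3 + 1/9.
f must satisfy (-2)·f(k+1) − (1)·f(k) = k**3 + k**2 - 2*k/3 + 1/9.
d = 3 from the (0,0,3) case.
A polynomial solution: f(k) = -(3*k**3 - 3*k**2 - 4*k + 3)/9.
Certificate R = B(k−1)f/C = -(3*k**3 - 3*k**2 - 4*k + 3)/(9*k**3 + 9*k**2 - 6*k + 1) gives s_k = (-2)**k*(-3*k**3 + 3*k**2 + 4*k - 3).
Δs = (-2)**k*(9*k**3 + 9*k**2 - 6*k + 1), as required.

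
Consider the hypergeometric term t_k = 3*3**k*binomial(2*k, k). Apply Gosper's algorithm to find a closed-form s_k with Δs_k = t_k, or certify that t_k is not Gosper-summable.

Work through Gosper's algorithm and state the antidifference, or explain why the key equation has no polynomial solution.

Compute t_(k+1)/t_k: get 6*(2*k + 1)/(k + 1).
Take A(k)=12*k + 6, B(k)=k + 1, C(k)=1.
Set up (12*k + 6)·f(k+1) − (k)·f(k) − (1) = 0.
Bound: deg f ≤ -1.
deg f ≤ -1 is impossible — no certificate.

none (Gosper's algorithm certifies no s_k)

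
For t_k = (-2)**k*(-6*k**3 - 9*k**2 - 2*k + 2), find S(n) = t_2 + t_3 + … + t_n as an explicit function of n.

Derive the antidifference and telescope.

S(n) = -4*(-2)**n*n**3 - 10*(-2)**n*n**2 - 4*(-2)**n*n + 2*(-2)**n - 32

Compute t_(k+1)/t_k: get 2*(-6*k**3 - 27*k**2 - 38*k - 15)/(6*k**3 + 9*k**2 + 2*k - 2).
Take A(k)=-2, B(k)=1, C(k)=k**3 + 3*k**2/2 + k/3 - 1/3.
Solve (-2)·f(k+1) − (1)·f(k) = k**3 + 3*k**2/2 + k/3 - 1/3.
deg f ≤ 3 (via 0,0,3).
Match coefficients ⇒ f(k) = -k*(2*k**2 - k - 2)/6.
Certificate R = B(k−1)f/C = -k*(2*k**2 - k - 2)/(6*k**3 + 9*k**2 + 2*k - 2) gives s_k = (-2)**k*k*(2*k**2 - k - 2).
Δs = (-2)**k*(-6*k**3 - 9*k**2 - 2*k + 2), as required.
Telescope: S(n) = s_(n+1) − s_(2) = (-2)**(n + 1)*(2*n**3 + 5*n**2 + 2*n - 1) − (32) = -4*(-2)**n*n**3 - 10*(-2)**n*n**2 - 4*(-2)**n*n + 2*(-2)**n - 32.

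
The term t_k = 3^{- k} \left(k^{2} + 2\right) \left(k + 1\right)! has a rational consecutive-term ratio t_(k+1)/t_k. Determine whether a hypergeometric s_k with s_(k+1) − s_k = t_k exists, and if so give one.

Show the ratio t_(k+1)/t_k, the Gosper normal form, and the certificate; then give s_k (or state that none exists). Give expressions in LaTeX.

s_k = 3^{1 - k} k \left(k + 1\right)!

r(k) = (k + 2)*((k + 1)**2 + 2)/(3*(k**2 + 2)) after simplifying.
Take A(k)=k/3 + 2/3, B(k)=1, C(k)=k**2 + 2.
Set up (k/3 + 2/3)·f(k+1) − (1)·f(k) − (k**2 + 2) = 0.
Bound: deg f ≤ 1.
Coefficient equations give f(k) = 3*k.
Get s_k = R·t_k = 3**(1 - k)*k*factorial(k + 1) with R(k) = B(k−1)f(k)/C(k) = 3*k/(k**2 + 2).
Check: Δs_k = (k**2 + 2)*factorial(k + 1)/3**k. ✓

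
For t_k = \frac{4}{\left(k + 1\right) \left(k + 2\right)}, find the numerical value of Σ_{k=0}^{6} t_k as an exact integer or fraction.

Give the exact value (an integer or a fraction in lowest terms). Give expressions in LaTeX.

t_(k+1)/t_k = (k + 1)/(k + 3).
So A=k + 1 and B=k + 3, with C=1.
f must satisfy (k + 1)·f(k+1) − (k + 2)·f(k) = 1.
d = 1 from the (1,1,0) case.
Solving with deg f ≤ 1: f(k) = k.
So s_k = (B(k−1)f/C)·t_k = (k*(k + 2))·t_k = 4*k/(k + 1).
Check: Δs_k = 4/(k**2 + 3*k + 2). ✓
Telescoping: Σ = s_(7) − s_(0) = 7/2 − (0) = 7/2.

Σ = 7/2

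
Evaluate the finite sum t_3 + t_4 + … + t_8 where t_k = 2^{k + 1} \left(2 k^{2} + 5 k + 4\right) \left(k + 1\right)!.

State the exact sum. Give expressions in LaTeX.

Compute t_(k+1)/t_k: get 2*(2*k**3 + 13*k**2 + 29*k + 22)/(2*k**2 + 5*k + 4).
Take A(k)=2*k + 4, B(k)=1, C(k)=k**2 + 5*k/2 + 2.
f must satisfy (2*k + 4)·f(k+1) − (1)·f(k) = k**2 + 5*k/2 + 2.
d = 1 from the (1,0,2) case.
Match coefficients ⇒ f(k) = k/2.
Certificate R = B(k−1)f/C = k/(2*k**2 + 5*k + 4) gives s_k = 2**(k + 1)*k*factorial(k + 1).
Δs = 2**(k + 1)*(2*k**2 + 5*k + 4)*factorial(k + 1), as required.
Evaluate s at k=9 and k=3: 33443020800 and 1152; difference 33443019648.

Σ = 33443019648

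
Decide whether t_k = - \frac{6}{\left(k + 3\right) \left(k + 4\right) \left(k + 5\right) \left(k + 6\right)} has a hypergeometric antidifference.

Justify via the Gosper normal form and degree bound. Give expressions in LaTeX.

Step 1: r(k) = (k + 3)/(k + 7).
Gosper form: A/B · C(k+1)/C(k) with A=k + 3, B=k + 7, C=1.
f must satisfy (k + 3)·f(k+1) − (k + 6)·f(k) = 1.
From deg A=1, deg B=1, deg C=0: d=3.
A polynomial solution: f(k) = k*(k**2 + 12*k + 47)/180.
R(k) = B(k−1)·f(k)/C(k) = k*(k + 6)*(k**2 + 12*k + 47)/180; s_k = R·t_k = k*(-k**2 - 12*k - 47)/(30*(k + 3)*(k + 4)*(k + 5)).
Δs = -6/(k**4 + 18*k**3 + 119*k**2 + 342*k + 360), as required.

Yes. s_k = \frac{k \left(- k^{2} - 12 k - 47\right)}{30 \left(k + 3\right) \left(k + 4\right) \left(k + 5\right)}.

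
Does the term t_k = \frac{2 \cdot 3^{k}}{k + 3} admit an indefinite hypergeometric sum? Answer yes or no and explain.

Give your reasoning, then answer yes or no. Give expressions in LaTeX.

No. Not Gosper-summable.

The ratio is 3*(k + 3)/(k + 4).
Normal form (A,B,C) = (3*k + 9, k + 4, 1).
Set up (3*k + 9)·f(k+1) − (k + 3)·f(k) − (1) = 0.
Bound: deg f ≤ -1.
d = -1 < 0 ⇒ no nonzero polynomial f; not summable.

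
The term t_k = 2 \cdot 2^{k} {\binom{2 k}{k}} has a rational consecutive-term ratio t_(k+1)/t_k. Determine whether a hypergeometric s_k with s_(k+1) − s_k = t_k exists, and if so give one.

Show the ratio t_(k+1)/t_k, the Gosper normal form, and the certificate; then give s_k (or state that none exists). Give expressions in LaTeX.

none (Gosper's algorithm certifies no s_k)

r(k) = 4*(2*k + 1)/(k + 1) after simplifying.
A = 8*k + 4, B = k + 1, C = 1.
Set up (8*k + 4)·f(k+1) − (k)·f(k) − (1) = 0.
Degrees (1,1,0) ⇒ d ≤ -1.
Bound -1 < 0, so the key equation has no polynomial solution.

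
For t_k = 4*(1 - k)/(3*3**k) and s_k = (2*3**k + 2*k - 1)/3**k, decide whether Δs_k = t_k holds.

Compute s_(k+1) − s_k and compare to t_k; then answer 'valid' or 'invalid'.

s_(k+1) = (6*3**k + 2*k + 1)/(3*3**k)
s_(k+1) − s_k = 4*(1 - k)/(3*3**k)
(s_(k+1) − s_k) − t_k = 0

Valid: the claim telescopes to t_k.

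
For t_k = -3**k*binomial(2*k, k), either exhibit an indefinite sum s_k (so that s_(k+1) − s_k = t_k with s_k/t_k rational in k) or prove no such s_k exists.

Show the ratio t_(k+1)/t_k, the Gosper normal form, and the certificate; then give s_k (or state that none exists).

no hypergeometric antidifference exists

The ratio is 6*(2*k + 1)/(k + 1).
Take A(k)=12*k + 6, B(k)=k + 1, C(k)=1.
Solve (12*k + 6)·f(k+1) − (k)·f(k) = 1.
Bound: deg f ≤ -1.
Bound -1 < 0, so the key equation has no polynomial solution.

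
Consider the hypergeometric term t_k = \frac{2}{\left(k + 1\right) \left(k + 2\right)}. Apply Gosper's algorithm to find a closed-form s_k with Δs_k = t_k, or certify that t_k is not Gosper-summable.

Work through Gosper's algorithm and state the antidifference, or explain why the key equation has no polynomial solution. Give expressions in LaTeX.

Step 1: r(k) = (k + 1)/(k + 3).
Take A(k)=k + 1, B(k)=k + 3, C(k)=1.
f must satisfy (k + 1)·f(k+1) − (k + 2)·f(k) = 1.
Bound: deg f ≤ 1.
A polynomial solution: f(k) = k.
R(k) = B(k−1)·f(k)/C(k) = k*(k + 2); s_k = R·t_k = 2*k/(k + 1).
Check: Δs_k = 2/(k**2 + 3*k + 2). ✓

s_k = \frac{2 k}{k + 1}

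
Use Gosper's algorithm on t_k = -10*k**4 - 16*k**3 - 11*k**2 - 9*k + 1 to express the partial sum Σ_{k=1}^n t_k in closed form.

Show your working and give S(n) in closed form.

S(n) = n*(-2*n**4 - 9*n**3 - 15*n**2 - 14*n - 5)

The ratio is (10*k**4 + 56*k**3 + 119*k**2 + 119*k + 45)/(10*k**4 + 16*k**3 + 11*k**2 + 9*k - 1).
Take A(k)=1, B(k)=1, C(k)=k**4 + 8*k**3/5 + 11*k**2/10 + 9*k/10 - 1/10.
Set up (1)·f(k+1) − (1)·f(k) − (k**4 + 8*k**3/5 + 11*k**2/10 + 9*k/10 - 1/10) = 0.
d = 5 from the (0,0,4) case.
Match coefficients ⇒ f(k) = k*(2*k**4 - k**3 - k**2 + 3*k - 4)/10.
Get s_k = R·t_k = k*(-2*k**4 + k**3 + k**2 - 3*k + 4) with R(k) = B(k−1)f(k)/C(k) = k*(2*k**4 - k**3 - k**2 + 3*k - 4)/(10*k**4 + 16*k**3 + 11*k**2 + 9*k - 1).
s_(k+1) − s_k = -10*k**4 - 16*k**3 - 11*k**2 - 9*k + 1 = t_k.
Evaluate: s_(n+1) = -2*n**5 - 9*n**4 - 15*n**3 - 14*n**2 - 5*n + 1; subtract s_(1) = 1 ⇒ S(n) = n*(-2*n**4 - 9*n**3 - 15*n**2 - 14*n - 5).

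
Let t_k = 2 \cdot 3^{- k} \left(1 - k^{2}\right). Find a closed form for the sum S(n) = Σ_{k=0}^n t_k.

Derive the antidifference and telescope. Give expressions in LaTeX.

Ratio r(k) = k*(k + 2)/(3*(k**2 - 1)).
Take A(k)=1/3, B(k)=1, C(k)=k**2 - 1.
Set up (1/3)·f(k+1) − (1)·f(k) − (k**2 - 1) = 0.
deg f ≤ 2 (via 0,0,2).
Solving with deg f ≤ 2: f(k) = -3*k*(k + 1)/2.
So s_k = (B(k−1)f/C)·t_k = (-3*k/(2*(k - 1)))·t_k = 3**(1 - k)*k*(k + 1).
Check: Δs_k = 2*(1 - k**2)/3**k. ✓
Σ_(k=0)^n t_k = s_(n+1) − s_(0) = ((n**2 + 3*n + 2)/3**n) − (0), i.e. (n**2 + 3*n + 2)/3**n.

S(n) = 3^{- n} \left(n^{2} + 3 n + 2\right)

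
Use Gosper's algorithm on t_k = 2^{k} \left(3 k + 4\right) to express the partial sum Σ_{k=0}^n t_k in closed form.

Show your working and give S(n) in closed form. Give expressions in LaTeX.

Ratio r(k) = 2*(3*k + 7)/(3*k + 4).
Normal form (A,B,C) = (2, 1, k + 4/3).
Need (2)·f(k+1) − (1)·f(k) = k + 4/3.
Degrees (0,0,1) ⇒ d ≤ 1.
Solving with deg f ≤ 1: f(k) = (3*k - 2)/3.
Get s_k = R·t_k = 2**k*(3*k - 2) with R(k) = B(k−1)f(k)/C(k) = (3*k - 2)/(3*k + 4).
s_(k+1) − s_k = 2**k*(3*k + 4) = t_k.
Telescope: S(n) = s_(n+1) − s_(0) = 2**(n + 1)*(3*n + 1) − (-2) = 6*2**n*n + 2*2**n + 2.

S(n) = 6 \cdot 2^{n} n + 2 \cdot 2^{n} + 2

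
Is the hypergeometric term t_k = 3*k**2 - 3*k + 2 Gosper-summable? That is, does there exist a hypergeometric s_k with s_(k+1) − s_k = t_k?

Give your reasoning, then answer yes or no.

Yes. s_k = k*(k**2 - 3*k + 4).

Ratio r(k) = (3*k**2 + 3*k + 2)/(3*k**2 - 3*k + 2).
Factor: A=1; B=1; C=k**2 - k + 2/3.
Key eq: (1)·f(k+1) = (1)·f(k) + (k**2 - k + 2/3).
From deg A=0, deg B=0, deg C=2: d=3.
Match coefficients ⇒ f(k) = k*(k**2 - 3*k + 4)/3.
Get s_k = R·t_k = k*(k**2 - 3*k + 4) with R(k) = B(k−1)f(k)/C(k) = k*(k**2 - 3*k + 4)/(3*k**2 - 3*k + 2).
Check: Δs_k = 3*k**2 - 3*k + 2. ✓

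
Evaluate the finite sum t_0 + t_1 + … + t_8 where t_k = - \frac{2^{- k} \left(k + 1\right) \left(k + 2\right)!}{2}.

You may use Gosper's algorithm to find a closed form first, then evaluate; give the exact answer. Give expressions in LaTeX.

Σ = -155921/2

Compute t_(k+1)/t_k: get (k + 2)*(k + 3)/(2*(k + 1)).
Take A(k)=k/2 + 3/2, B(k)=1, C(k)=k + 1.
Set up (k/2 + 3/2)·f(k+1) − (1)·f(k) − (k + 1) = 0.
d = 0 from the (1,0,1) case.
Coefficient equations give f(k) = 2.
Then R = B(k−1)f/C = 2/(k + 1), so s_k = R(k)·t_k = -factorial(k + 2)/2**k.
Verify: -(k + 1)*factorial(k + 2)/(2*2**k) matches t_k.
Evaluate s at k=9 and k=0: -155925/2 and -2; difference -155921/2.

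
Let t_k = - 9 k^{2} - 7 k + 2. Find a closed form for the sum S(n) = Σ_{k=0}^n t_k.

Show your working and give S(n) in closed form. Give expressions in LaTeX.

S(n) = - 3 n^{3} - 8 n^{2} - 3 n + 2

Compute t_(k+1)/t_k: get (9*k**2 + 25*k + 14)/(9*k**2 + 7*k - 2).
Take A(k)=1, B(k)=1, C(k)=k**2 + 7*k/9 - 2/9.
Solve (1)·f(k+1) − (1)·f(k) = k**2 + 7*k/9 - 2/9.
From deg A=0, deg B=0, deg C=2: d=3.
Solve for f: f(k) = k*(k + 1)*(3*k - 4)/9 (degree 3 ≤ 3).
Then R = B(k−1)f/C = k*(3*k - 4)/(9*k - 2), so s_k = R(k)·t_k = k*(-3*k**2 + k + 4).
Δs = -9*k**2 - 7*k + 2, as required.
s_(n+1) = -3*n**3 - 8*n**2 - 3*n + 2 and s_(0) = 0, so S(n) = -3*n**3 - 8*n**2 - 3*n + 2.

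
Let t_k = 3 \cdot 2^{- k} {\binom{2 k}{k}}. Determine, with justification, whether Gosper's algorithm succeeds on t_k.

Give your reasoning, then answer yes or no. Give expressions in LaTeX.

No. Not Gosper-summable.

The ratio is (2*k + 1)/(k + 1).
Normal form (A,B,C) = (2*k + 1, k + 1, 1).
Need (2*k + 1)·f(k+1) − (k)·f(k) = 1.
deg f ≤ -1 (via 1,1,0).
Negative degree bound (-1): no f exists, t_k not Gosper-summable.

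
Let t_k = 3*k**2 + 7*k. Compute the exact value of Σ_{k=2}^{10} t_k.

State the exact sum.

Step 1: r(k) = (3*k**2 + 13*k + 10)/(k*(3*k + 7)).
So A=1 and B=1, with C=k**2 + 7*k/3.
Key eq: (1)·f(k+1) = (1)·f(k) + (k**2 + 7*k/3).
From deg A=0, deg B=0, deg C=2: d=3.
Coefficient equations give f(k) = k*(k - 1)*(k + 3)/3.
Get s_k = R·t_k = k*(k**2 + 2*k - 3) with R(k) = B(k−1)f(k)/C(k) = (k - 1)*(k + 3)/(3*k + 7).
Verify: k*(3*k + 7) matches t_k.
Evaluate s at k=11 and k=2: 1540 and 10; difference 1530.

Σ = 1530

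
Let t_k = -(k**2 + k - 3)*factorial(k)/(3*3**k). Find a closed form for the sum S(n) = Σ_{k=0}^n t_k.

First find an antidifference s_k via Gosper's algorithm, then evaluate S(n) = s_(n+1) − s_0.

Step 1: r(k) = (k + 1)*(k + (k + 1)**2 - 2)/(3*(k**2 + k - 3)).
Gosper form: A/B · C(k+1)/C(k) with A=k/3 + 1/3, B=1, C=k**2 + k - 3.
f must satisfy (k/3 + 1/3)·f(k+1) − (1)·f(k) = k**2 + k - 3.
d = 1 from the (1,0,2) case.
A polynomial solution: f(k) = 3*(k + 2).
Then R = B(k−1)f/C = 3*(k + 2)/(k**2 + k - 3), so s_k = R(k)·t_k = -(k + 2)*factorial(k)/3**k.
Verify: -(k**2 + k - 3)*factorial(k)/(3*3**k) matches t_k.
Telescope: S(n) = s_(n+1) − s_(0) = -3**(-n - 1)*(n + 3)*factorial(n + 1) − (-2) = (6*3**n - n**2*factorial(n) - 4*n*factorial(n) - 3*factorial(n))/(3*3**n).

S(n) = (6*3**n - n**2*factorial(n) - 4*n*factorial(n) - 3*factorial(n))/(3*3**n)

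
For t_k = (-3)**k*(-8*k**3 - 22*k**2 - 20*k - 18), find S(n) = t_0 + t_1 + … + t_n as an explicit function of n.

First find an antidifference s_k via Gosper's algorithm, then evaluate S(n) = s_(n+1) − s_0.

S(n) = -6*(-3)**n*n**3 - 21*(-3)**n*n**2 - 21*(-3)**n*n - 15*(-3)**n - 3

Step 1: r(k) = 3*(-4*k**3 - 23*k**2 - 44*k - 34)/(4*k**3 + 11*k**2 + 10*k + 9).
Gosper form: A/B · C(k+1)/C(k) with A=-3, B=1, C=k**3 + 11*k**2/4 + 5*k/2 + 9/4.
Key eq: (-3)·f(k+1) = (1)·f(k) + (k**3 + 11*k**2/4 + 5*k/2 + 9/4).
From deg A=0, deg B=0, deg C=3: d=3.
Solving with deg f ≤ 3: f(k) = -(2*k + 3)*(k**2 - k + 1)/8.
R(k) = B(k−1)·f(k)/C(k) = -(2*k + 3)*(k**2 - k + 1)/(2*(4*k**3 + 11*k**2 + 10*k + 9)); s_k = R·t_k = (-3)**k*(2*k**3 + k**2 - k + 3).
s_(k+1) − s_k = (-3)**k*(-8*k**3 - 22*k**2 - 20*k - 18) = t_k.
Evaluate: s_(n+1) = (-3)**(n + 1)*(2*n**3 + 7*n**2 + 7*n + 5); subtract s_(0) = 3 ⇒ S(n) = -6*(-3)**n*n**3 - 21*(-3)**n*n**2 - 21*(-3)**n*n - 15*(-3)**n - 3.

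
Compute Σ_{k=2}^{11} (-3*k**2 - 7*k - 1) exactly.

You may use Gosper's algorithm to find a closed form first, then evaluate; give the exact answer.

t_(k+1)/t_k = (3*k**2 + 13*k + 11)/(3*k**2 + 7*k + 1).
Normal form (A,B,C) = (1, 1, k**2 + 7*k/3 + 1/3).
f must satisfy (1)·f(k+1) − (1)·f(k) = k**2 + 7*k/3 + 1/3.
deg f ≤ 3 (via 0,0,2).
Solve for f: f(k) = k*(k**2 + 2*k - 2)/3 (degree 3 ≤ 3).
Then R = B(k−1)f/C = k*(k**2 + 2*k - 2)/(3*k**2 + 7*k + 1), so s_k = R(k)·t_k = k*(-k**2 - 2*k + 2).
Check: Δs_k = -3*k**2 - 7*k - 1. ✓
Σ_(k=2)^(11) t_k = s_(12) − s_(2) = -1992 − (-12) = -1980.

Σ = -1980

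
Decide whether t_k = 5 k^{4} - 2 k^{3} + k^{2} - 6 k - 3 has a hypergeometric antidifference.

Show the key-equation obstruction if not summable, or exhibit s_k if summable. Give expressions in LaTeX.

t_(k+1)/t_k = (5*k**4 + 18*k**3 + 25*k**2 + 10*k - 5)/(5*k**4 - 2*k**3 + k**2 - 6*k - 3).
Gosper form: A/B · C(k+1)/C(k) with A=1, B=1, C=k**4 - 2*k**3/5 + k**2/5 - 6*k/5 - 3/5.
Key eq: (1)·f(k+1) = (1)·f(k) + (k**4 - 2*k**3/5 + k**2/5 - 6*k/5 - 3/5).
From deg A=0, deg B=0, deg C=4: d=5.
Match coefficients ⇒ f(k) = k**2*(k**3 - 3*k**2 + 3*k - 4)/5.
Then R = B(k−1)f/C = k**2*(k**3 - 3*k**2 + 3*k - 4)/(5*k**4 - 2*k**3 + k**2 - 6*k - 3), so s_k = R(k)·t_k = k**2*(k**3 - 3*k**2 + 3*k - 4).
Verify: 5*k**4 - 2*k**3 + k**2 - 6*k - 3 matches t_k.

Yes. s_k = k^{2} \left(k^{3} - 3 k^{2} + 3 k - 4\right).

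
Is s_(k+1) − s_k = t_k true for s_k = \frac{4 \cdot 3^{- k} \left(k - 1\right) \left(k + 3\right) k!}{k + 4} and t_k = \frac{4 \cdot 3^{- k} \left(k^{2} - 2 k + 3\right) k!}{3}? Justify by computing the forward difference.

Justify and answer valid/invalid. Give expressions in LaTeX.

Invalid: residual - \frac{4 \cdot 3^{- k} \left(k^{3} + 2 k^{2} - 8 k + 15\right) k!}{3 \left(k + 4\right) \left(k + 5\right)} ≠ 0.

s_(k+1) = 4*k*(k + 4)*factorial(k + 1)/(3*3**k*(k + 5))
s_(k+1) − s_k = 4*(k**4 + 6*k**3 + 3*k**2 - 5*k + 45)*factorial(k)/(3*3**k*(k + 4)*(k + 5))
(s_(k+1) − s_k) − t_k = -4*(k**3 + 2*k**2 - 8*k + 15)*factorial(k)/(3*3**k*(k + 4)*(k + 5))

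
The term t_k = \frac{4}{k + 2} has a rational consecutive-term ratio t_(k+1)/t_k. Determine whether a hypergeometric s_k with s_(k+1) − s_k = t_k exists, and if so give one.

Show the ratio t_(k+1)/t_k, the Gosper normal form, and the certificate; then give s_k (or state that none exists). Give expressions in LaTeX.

no hypergeometric antidifference exists

r(k) = (k + 2)/(k + 3) after simplifying.
A = k + 2, B = k + 3, C = 1.
Solve (k + 2)·f(k+1) − (k + 2)·f(k) = 1.
From deg A=1, deg B=1, deg C=0: d=0.
Generic f = c0 gives residual -1; -1 = 0 cannot hold, so t_k is not Gosper-summable.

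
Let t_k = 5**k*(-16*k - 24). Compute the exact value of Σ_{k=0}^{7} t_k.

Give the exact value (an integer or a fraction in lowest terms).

Σ = -12890624

Ratio r(k) = 5*(2*k + 5)/(2*k + 3).
Gosper form: A/B · C(k+1)/C(k) with A=5, B=1, C=k + 3/2.
f must satisfy (5)·f(k+1) − (1)·f(k) = k + 3/2.
deg f ≤ 1 (via 0,0,1).
Solve for f: f(k) = (4*k + 1)/16 (degree 1 ≤ 1).
So s_k = (B(k−1)f/C)·t_k = ((4*k + 1)/(8*(2*k + 3)))·t_k = 5**k*(-4*k - 1).
s_(k+1) − s_k = 5**k*(-16*k - 24) = t_k.
Evaluate s at k=8 and k=0: -12890625 and -1; difference -12890624.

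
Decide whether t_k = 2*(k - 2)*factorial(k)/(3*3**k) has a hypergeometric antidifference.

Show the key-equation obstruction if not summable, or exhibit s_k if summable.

Yes. s_k = 2*factorial(k)/3**k.

r(k) = (k**2 - 1)/(3*(k - 2)) after simplifying.
A = k/3 + 1/3, B = 1, C = k - 2.
Key eq: (k/3 + 1/3)·f(k+1) = (1)·f(k) + (k - 2).
deg f ≤ 0 (via 1,0,1).
A polynomial solution: f(k) = 3.
R(k) = B(k−1)·f(k)/C(k) = 3/(k - 2); s_k = R·t_k = 2*factorial(k)/3**k.
Verify: 2*(k - 2)*factorial(k)/(3*3**k) matches t_k.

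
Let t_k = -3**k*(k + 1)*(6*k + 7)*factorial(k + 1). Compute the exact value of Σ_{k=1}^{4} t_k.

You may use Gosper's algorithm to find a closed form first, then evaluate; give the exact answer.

The ratio is (k + 2)**2*(18*k + 39)/((k + 1)*(6*k + 7)).
Take A(k)=3*k + 6, B(k)=1, C(k)=k**2 + 13*k/6 + 7/6.
Key eq: (3*k + 6)·f(k+1) = (1)·f(k) + (k**2 + 13*k/6 + 7/6).
d = 1 from the (1,0,2) case.
A polynomial solution: f(k) = (2*k - 1)/6.
Then R = B(k−1)f/C = (2*k - 1)/((k + 1)*(6*k + 7)), so s_k = R(k)·t_k = -3**k*(2*k - 1)*factorial(k + 1).
s_(k+1) − s_k = -3**k*(k + 1)*(6*k + 7)*factorial(k + 1) = t_k.
Σ_(k=1)^(4) t_k = s_(5) − s_(1) = -1574640 − (-6) = -1574634.

Σ = -1574634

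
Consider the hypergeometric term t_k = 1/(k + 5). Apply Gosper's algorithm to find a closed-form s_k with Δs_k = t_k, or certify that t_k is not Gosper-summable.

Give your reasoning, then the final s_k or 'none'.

none (Gosper's algorithm certifies no s_k)

t_(k+1)/t_k = (k + 5)/(k + 6).
Gosper form: A/B · C(k+1)/C(k) with A=k + 5, B=k + 6, C=1.
Solve (k + 5)·f(k+1) − (k + 5)·f(k) = 1.
d = 0 from the (1,1,0) case.
f = c0 ⇒ A·f(k+1) − B(k−1)·f(k) − C = -1. The system {-1 = 0} is inconsistent; no antidifference.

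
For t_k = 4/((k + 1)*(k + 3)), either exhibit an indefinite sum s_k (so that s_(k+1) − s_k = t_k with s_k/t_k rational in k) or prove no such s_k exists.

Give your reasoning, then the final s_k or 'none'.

Compute t_(k+1)/t_k: get (k + 1)*(k + 3)/((k + 2)*(k + 4)).
So A=k + 1 and B=k + 4, with C=k + 2.
Key eq: (k + 1)·f(k+1) = (k + 3)·f(k) + (k + 2).
Degrees (1,1,1) ⇒ d ≤ 2.
Match coefficients ⇒ f(k) = k*(3*k + 5)/4.
So s_k = (B(k−1)f/C)·t_k = (k*(k + 3)*(3*k + 5)/(4*(k + 2)))·t_k = k*(3*k + 5)/((k + 1)*(k + 2)).
Check: Δs_k = 4/(k**2 + 4*k + 3). ✓

s_k = k*(3*k + 5)/((k + 1)*(k + 2))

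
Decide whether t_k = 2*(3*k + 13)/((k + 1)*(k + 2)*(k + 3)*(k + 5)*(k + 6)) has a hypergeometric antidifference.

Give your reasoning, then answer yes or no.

Ratio r(k) = (k + 1)*(k + 5)*(3*k + 16)/((k + 4)*(k + 7)*(3*k + 13)).
Take A(k)=k + 1, B(k)=k + 7, C(k)=k**2 + 25*k/3 + 52/3.
Set up (k + 1)·f(k+1) − (k + 6)·f(k) − (k**2 + 25*k/3 + 52/3) = 0.
d = 5 from the (1,1,2) case.
Match coefficients ⇒ f(k) = k*(k + 3)*(k + 4)*(k**2 + 8*k + 17)/30.
So s_k = (B(k−1)f/C)·t_k = (k*(k + 3)*(k + 6)*(k**2 + 8*k + 17)/(10*(3*k + 13)))·t_k = k*(k**2 + 8*k + 17)/(5*(k**3 + 8*k**2 + 17*k + 10)).
Δs = 2*(3*k + 13)/(k**5 + 17*k**4 + 107*k**3 + 307*k**2 + 396*k + 180), as required.

Yes. s_k = k*(k**2 + 8*k + 17)/(5*(k**3 + 8*k**2 + 17*k + 10)).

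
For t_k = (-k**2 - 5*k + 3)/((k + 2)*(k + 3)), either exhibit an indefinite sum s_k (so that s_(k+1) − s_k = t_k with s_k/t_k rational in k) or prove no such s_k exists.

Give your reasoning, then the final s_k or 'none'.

s_k = k*(5 - 2*k)/(2*(k + 2))

Step 1: r(k) = (k + 2)*(5*k + (k + 1)**2 + 2)/((k + 4)*(k**2 + 5*k - 3)).
A = k + 2, B = k + 4, C = k**2 + 5*k - 3.
Need (k + 2)·f(k+1) − (k + 3)·f(k) = k**2 + 5*k - 3.
deg f ≤ 2 (via 1,1,2).
Match coefficients ⇒ f(k) = k*(2*k - 5)/2.
Get s_k = R·t_k = k*(5 - 2*k)/(2*(k + 2)) with R(k) = B(k−1)f(k)/C(k) = k*(k + 3)*(2*k - 5)/(2*(k**2 + 5*k - 3)).
Verify: (-k**2 - 5*k + 3)/(k**2 + 5*k + 6) matches t_k.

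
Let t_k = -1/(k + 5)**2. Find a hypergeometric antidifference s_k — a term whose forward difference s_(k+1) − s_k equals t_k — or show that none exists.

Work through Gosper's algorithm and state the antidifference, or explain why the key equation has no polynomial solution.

no hypergeometric antidifference exists

t_(k+1)/t_k = (k + 5)**2/(k + 6)**2.
Take A(k)=k**2 + 10*k + 25, B(k)=k**2 + 12*k + 36, C(k)=1.
f must satisfy (k**2 + 10*k + 25)·f(k+1) − (k**2 + 10*k + 25)·f(k) = 1.
deg f ≤ 0 (via 2,2,0).
Write f(k) = c0. Then LHS − RHS = -1, requiring -1 = 0: contradictory. No certificate.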